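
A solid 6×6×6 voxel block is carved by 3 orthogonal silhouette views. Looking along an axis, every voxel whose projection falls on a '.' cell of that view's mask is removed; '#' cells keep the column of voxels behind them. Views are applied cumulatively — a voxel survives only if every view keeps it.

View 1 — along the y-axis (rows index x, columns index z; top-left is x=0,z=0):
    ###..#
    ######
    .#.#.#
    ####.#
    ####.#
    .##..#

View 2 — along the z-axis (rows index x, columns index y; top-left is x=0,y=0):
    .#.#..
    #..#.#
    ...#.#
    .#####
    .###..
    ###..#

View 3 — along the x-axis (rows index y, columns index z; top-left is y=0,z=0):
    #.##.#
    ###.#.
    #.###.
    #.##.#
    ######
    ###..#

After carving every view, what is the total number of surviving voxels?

|visual hull| = 59

start: 6×6×6 = 216 voxels
after view 1 [y-axis, 26 of 36 cells solid] → remaining = 156
after view 2 [z-axis, 19 of 36 cells solid] → remaining = 84
after view 3 [x-axis, 26 of 36 cells solid] → remaining = 59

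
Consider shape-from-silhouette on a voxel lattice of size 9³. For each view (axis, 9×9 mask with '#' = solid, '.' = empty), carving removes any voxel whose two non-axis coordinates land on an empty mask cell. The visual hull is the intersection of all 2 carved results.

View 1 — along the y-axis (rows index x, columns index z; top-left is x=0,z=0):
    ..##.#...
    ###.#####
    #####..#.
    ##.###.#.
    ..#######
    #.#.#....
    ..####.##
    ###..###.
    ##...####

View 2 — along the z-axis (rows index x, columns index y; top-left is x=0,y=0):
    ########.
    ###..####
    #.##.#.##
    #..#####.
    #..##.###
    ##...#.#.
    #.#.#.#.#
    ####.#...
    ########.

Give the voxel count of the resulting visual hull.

initial block: 9^3 = 729
V1 y: intersect with XZ mask (51 set) -- 459 left
V2 z: intersect with XY mask (55 set) -- 314 left

314 voxels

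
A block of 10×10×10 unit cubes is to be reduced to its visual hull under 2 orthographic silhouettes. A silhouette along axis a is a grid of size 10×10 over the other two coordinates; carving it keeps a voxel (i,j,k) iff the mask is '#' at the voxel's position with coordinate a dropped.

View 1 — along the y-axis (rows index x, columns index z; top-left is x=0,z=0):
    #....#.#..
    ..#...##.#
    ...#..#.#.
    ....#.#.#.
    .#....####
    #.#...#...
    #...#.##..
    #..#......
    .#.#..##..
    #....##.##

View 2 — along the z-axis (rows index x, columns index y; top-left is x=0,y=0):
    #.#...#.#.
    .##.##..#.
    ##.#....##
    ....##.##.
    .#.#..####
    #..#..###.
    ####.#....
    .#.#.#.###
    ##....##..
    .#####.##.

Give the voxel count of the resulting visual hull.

start: 10×10×10 = 1000 voxels
carve view 1 (along y, XZ-mask fill 36/100): 360 voxels remain
carve view 2 (along z, XY-mask fill 51/100): 187 voxels remain

187 voxels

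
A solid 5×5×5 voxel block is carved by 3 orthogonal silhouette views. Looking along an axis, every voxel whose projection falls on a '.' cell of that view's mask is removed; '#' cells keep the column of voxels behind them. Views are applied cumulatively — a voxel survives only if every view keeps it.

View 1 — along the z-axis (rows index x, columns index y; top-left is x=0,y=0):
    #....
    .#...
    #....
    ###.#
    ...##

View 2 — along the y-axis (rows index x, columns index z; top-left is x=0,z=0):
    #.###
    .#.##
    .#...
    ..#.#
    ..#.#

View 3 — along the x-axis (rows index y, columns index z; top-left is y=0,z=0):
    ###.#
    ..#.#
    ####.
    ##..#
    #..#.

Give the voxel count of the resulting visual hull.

start: 5×5×5 = 125 voxels
V1 z: intersect with XY mask (9 set) -- 45 left
V2 y: intersect with XZ mask (12 set) -- 20 left
V3 x: intersect with YZ mask (15 set) -- 11 left

11 voxels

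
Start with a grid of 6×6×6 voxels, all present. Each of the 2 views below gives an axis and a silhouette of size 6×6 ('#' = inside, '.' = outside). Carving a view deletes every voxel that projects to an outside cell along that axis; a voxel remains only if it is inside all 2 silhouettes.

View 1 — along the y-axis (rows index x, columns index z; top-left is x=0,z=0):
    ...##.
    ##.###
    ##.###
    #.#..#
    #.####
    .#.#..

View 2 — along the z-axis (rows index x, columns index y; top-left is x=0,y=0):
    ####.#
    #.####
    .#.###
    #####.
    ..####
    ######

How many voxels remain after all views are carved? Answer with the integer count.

full grid |V| = 216
after view 1 [y-axis, 22 of 36 cells solid] → remaining = 132
after view 2 [z-axis, 29 of 36 cells solid] → remaining = 102

voxel count = 102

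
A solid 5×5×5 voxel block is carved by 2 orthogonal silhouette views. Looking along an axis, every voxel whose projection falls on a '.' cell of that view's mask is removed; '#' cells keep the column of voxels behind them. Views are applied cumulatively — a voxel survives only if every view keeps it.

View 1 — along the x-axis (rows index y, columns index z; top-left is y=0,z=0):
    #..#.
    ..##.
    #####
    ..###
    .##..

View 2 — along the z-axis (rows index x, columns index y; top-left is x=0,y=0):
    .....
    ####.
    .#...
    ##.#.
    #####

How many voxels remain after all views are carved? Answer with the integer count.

start: 5×5×5 = 125 voxels
step 1: project along x, AND mask (14/25) → |grid| = 70
step 2: project along z, AND mask (13/25) → |grid| = 35

|visual hull| = 35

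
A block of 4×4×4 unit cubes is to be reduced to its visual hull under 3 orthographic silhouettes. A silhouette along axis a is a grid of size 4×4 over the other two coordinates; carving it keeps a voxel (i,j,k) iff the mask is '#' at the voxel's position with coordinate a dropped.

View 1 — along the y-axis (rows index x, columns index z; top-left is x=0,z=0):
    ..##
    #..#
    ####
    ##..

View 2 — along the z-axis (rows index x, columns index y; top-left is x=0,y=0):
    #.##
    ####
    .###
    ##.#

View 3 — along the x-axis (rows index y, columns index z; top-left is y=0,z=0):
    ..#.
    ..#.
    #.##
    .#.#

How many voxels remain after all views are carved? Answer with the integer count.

14 voxels

before carving: 64 voxels (4×4×4)
after view 1 [y-axis, 10 of 16 cells solid] → remaining = 40
after view 2 [z-axis, 13 of 16 cells solid] → remaining = 32
after view 3 [x-axis, 7 of 16 cells solid] → remaining = 14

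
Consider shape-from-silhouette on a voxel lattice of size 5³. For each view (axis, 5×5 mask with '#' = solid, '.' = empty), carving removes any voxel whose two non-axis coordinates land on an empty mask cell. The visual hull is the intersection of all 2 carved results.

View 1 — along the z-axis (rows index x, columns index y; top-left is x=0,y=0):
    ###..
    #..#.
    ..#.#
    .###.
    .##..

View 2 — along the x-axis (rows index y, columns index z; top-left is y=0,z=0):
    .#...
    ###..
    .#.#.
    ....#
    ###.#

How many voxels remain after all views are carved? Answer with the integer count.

initial block: 5^3 = 125
after view 1 [z-axis, 12 of 25 cells solid] → remaining = 60
after view 2 [x-axis, 11 of 25 cells solid] → remaining = 25

25 voxels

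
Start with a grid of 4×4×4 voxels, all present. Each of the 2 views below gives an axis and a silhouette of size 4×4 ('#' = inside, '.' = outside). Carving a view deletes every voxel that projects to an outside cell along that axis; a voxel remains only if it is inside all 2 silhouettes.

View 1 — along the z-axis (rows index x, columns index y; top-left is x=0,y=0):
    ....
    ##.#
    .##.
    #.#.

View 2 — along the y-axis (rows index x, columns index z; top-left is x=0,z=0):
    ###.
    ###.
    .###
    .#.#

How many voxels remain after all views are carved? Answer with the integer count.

remaining voxels: 19

full grid |V| = 64
  1. axis=2 (XY plane), |mask|=7  ⇒  voxels=28
  2. axis=1 (XZ plane), |mask|=11  ⇒  voxels=19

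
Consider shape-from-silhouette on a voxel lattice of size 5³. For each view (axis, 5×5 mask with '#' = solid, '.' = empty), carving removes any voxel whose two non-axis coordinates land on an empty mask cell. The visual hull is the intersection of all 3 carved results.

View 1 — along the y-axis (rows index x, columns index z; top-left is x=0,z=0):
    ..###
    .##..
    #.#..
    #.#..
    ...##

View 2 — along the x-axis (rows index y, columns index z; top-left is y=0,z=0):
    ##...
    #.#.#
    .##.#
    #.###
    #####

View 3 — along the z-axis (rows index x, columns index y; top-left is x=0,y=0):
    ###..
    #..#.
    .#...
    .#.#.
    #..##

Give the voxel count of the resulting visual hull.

16 voxels

full grid |V| = 125
[1] y-view keeps 11 columns → grid now 55
[2] x-view keeps 17 columns → grid now 39
[3] z-view keeps 11 columns → grid now 16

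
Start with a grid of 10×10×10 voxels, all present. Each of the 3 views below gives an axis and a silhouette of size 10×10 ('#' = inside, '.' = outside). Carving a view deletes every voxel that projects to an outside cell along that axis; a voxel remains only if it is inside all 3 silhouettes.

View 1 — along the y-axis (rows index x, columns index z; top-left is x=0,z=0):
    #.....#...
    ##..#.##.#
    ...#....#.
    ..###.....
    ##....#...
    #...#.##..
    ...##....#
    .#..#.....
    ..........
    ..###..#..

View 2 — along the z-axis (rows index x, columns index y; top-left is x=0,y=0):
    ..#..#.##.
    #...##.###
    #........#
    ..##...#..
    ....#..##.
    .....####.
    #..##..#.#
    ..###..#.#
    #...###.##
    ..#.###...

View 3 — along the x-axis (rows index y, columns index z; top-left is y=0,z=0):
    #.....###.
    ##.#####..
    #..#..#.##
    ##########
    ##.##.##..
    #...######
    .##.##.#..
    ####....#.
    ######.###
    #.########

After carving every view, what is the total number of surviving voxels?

remaining voxels: 81

full grid |V| = 1000
V1 y: intersect with XZ mask (29 set) -- 290 left
V2 z: intersect with XY mask (42 set) -- 123 left
V3 x: intersect with YZ mask (67 set) -- 81 left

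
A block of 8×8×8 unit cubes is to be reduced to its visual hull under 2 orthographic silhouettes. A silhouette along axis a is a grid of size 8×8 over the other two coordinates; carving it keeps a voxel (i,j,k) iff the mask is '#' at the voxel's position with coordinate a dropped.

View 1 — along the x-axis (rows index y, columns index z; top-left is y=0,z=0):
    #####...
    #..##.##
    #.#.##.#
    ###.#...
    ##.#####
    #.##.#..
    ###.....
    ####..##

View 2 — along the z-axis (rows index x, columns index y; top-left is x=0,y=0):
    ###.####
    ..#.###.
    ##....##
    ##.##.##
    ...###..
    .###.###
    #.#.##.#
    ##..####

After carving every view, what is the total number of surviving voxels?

remaining voxels: 202

full grid |V| = 512
after view 1 [x-axis, 39 of 64 cells solid] → remaining = 312
after view 2 [z-axis, 41 of 64 cells solid] → remaining = 202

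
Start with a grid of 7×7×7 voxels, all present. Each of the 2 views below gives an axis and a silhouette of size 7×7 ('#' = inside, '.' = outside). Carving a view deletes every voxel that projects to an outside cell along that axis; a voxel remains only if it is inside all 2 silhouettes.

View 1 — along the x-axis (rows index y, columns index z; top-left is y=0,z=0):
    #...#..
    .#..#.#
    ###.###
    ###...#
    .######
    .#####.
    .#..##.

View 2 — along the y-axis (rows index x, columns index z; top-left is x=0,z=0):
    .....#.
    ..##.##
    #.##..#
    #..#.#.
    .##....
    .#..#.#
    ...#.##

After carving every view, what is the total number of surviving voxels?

initial block: 7^3 = 343
step 1: project along x, AND mask (29/49) → |grid| = 203
step 2: project along y, AND mask (20/49) → |grid| = 76

voxel count = 76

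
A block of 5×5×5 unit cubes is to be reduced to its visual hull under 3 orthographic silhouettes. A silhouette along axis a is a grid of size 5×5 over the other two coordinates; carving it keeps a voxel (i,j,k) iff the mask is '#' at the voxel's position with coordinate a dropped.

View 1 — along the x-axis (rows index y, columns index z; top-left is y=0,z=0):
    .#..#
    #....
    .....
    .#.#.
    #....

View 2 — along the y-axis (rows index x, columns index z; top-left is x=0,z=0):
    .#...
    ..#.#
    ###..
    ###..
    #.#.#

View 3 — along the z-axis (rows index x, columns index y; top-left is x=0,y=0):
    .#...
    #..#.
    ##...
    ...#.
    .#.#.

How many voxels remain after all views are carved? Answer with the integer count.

before carving: 125 voxels (5×5×5)
carve view 1 (along x, YZ-mask fill 6/25): 30 voxels remain
carve view 2 (along y, XZ-mask fill 12/25): 14 voxels remain
carve view 3 (along z, XY-mask fill 8/25): 5 voxels remain

5 voxels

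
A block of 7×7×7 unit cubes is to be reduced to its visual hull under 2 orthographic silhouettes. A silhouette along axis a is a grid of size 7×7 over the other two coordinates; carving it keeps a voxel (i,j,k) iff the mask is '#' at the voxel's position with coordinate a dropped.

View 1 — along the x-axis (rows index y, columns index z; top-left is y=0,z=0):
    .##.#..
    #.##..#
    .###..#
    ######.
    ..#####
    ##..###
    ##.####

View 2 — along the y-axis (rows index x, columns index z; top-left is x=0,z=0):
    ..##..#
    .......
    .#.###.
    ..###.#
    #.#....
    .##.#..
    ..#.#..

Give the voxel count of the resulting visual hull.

initial block: 7^3 = 343
V1 x: intersect with YZ mask (33 set) -- 231 left
V2 y: intersect with XZ mask (18 set) -- 88 left

remaining voxels: 88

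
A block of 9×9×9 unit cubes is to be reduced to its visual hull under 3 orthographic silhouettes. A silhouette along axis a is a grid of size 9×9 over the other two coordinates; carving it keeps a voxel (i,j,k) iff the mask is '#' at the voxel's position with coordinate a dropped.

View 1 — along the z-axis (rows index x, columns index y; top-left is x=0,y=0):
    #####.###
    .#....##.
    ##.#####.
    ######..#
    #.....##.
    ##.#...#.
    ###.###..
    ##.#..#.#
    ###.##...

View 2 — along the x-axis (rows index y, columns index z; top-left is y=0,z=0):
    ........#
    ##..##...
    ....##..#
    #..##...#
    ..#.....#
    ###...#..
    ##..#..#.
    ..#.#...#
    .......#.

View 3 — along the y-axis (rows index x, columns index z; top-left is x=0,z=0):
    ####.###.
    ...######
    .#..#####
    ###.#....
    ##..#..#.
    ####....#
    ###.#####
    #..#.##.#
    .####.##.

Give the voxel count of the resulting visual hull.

voxel count = 87

full grid |V| = 729
  1. axis=2 (XY plane), |mask|=48  ⇒  voxels=432
  2. axis=0 (YZ plane), |mask|=26  ⇒  voxels=140
  3. axis=1 (XZ plane), |mask|=51  ⇒  voxels=87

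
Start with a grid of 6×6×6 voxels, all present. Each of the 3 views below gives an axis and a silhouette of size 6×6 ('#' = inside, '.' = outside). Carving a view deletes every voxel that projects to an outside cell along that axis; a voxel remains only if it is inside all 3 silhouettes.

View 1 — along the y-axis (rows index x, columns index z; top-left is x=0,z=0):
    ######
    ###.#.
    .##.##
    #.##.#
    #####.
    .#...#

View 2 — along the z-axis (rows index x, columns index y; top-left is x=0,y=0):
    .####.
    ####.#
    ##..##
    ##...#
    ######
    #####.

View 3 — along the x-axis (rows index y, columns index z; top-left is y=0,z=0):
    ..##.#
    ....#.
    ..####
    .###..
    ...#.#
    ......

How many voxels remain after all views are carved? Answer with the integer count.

start: 6×6×6 = 216 voxels
V1 y: intersect with XZ mask (25 set) -- 150 left
V2 z: intersect with XY mask (27 set) -- 112 left
V3 x: intersect with YZ mask (13 set) -- 37 left

voxel count = 37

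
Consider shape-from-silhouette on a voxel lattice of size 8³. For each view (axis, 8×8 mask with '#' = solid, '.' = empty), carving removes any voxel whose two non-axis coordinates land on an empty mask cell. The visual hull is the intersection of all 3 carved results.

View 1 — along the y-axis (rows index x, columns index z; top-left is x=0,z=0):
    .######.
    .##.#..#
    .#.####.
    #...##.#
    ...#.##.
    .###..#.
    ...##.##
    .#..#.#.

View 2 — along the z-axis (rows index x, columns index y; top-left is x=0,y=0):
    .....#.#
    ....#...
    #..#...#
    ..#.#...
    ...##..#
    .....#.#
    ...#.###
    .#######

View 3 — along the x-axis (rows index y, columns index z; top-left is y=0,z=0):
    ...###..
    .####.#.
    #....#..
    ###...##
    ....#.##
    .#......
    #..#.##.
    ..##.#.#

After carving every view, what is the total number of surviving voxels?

39 voxels

initial block: 8^3 = 512
step 1: project along y, AND mask (33/64) → |grid| = 264
step 2: project along z, AND mask (24/64) → |grid| = 93
step 3: project along x, AND mask (27/64) → |grid| = 39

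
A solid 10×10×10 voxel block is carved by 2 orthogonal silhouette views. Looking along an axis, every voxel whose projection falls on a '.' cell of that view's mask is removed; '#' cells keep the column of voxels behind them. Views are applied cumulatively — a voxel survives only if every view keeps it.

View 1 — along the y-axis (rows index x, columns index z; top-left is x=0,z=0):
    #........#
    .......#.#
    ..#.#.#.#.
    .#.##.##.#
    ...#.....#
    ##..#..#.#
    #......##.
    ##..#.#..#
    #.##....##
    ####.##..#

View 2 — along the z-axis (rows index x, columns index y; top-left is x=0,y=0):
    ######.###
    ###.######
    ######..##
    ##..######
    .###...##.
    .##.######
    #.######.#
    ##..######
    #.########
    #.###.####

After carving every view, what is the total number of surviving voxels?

voxel count = 331

initial block: 10^3 = 1000
carve view 1 (along y, XZ-mask fill 41/100): 410 voxels remain
carve view 2 (along z, XY-mask fill 80/100): 331 voxels remain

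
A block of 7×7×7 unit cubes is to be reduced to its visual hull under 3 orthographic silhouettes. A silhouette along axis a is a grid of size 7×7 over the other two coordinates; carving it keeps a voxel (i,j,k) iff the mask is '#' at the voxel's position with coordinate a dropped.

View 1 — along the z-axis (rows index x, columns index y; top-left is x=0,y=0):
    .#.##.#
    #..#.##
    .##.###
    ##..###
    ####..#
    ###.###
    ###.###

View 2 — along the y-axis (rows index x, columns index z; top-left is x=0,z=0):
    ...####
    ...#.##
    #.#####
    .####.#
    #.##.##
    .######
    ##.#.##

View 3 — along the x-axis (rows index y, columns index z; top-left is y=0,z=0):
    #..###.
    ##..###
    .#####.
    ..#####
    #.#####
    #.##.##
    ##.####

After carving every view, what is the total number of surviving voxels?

|visual hull| = 132

start: 7×7×7 = 343 voxels
  1. axis=2 (XY plane), |mask|=35  ⇒  voxels=245
  2. axis=1 (XZ plane), |mask|=34  ⇒  voxels=174
  3. axis=0 (YZ plane), |mask|=36  ⇒  voxels=132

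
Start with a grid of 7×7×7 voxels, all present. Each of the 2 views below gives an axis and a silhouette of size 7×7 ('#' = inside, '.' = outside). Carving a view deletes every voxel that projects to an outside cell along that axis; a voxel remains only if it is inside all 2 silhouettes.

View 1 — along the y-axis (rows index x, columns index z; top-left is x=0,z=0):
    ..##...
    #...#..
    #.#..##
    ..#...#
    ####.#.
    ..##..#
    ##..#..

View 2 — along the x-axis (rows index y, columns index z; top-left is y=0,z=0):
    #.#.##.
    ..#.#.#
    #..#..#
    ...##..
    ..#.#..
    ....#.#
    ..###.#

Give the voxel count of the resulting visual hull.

full grid |V| = 343
V1 y: intersect with XZ mask (21 set) -- 147 left
V2 x: intersect with YZ mask (20 set) -- 63 left

63 voxels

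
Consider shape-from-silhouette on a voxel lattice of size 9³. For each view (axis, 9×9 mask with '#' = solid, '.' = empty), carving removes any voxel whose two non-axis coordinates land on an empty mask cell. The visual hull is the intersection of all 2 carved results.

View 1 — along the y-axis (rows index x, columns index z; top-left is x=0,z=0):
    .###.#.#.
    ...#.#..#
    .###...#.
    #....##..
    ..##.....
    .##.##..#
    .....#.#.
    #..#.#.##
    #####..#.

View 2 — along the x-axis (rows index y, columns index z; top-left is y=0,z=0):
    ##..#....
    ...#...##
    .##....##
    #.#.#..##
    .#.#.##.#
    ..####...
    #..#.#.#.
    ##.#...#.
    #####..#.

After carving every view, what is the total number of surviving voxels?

160 voxels

initial block: 9^3 = 729
after view 1 [y-axis, 35 of 81 cells solid] → remaining = 315
after view 2 [x-axis, 38 of 81 cells solid] → remaining = 160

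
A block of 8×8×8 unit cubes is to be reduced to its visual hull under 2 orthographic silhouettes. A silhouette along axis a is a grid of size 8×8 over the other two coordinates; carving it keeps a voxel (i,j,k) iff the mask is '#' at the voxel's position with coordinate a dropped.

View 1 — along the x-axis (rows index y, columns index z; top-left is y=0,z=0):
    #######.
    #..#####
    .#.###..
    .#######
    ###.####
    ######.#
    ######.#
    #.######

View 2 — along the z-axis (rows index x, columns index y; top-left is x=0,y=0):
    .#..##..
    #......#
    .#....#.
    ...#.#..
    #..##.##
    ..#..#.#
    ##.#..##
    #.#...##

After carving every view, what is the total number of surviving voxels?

start: 8×8×8 = 512 voxels
after view 1 [x-axis, 52 of 64 cells solid] → remaining = 416
after view 2 [z-axis, 26 of 64 cells solid] → remaining = 173

remaining voxels: 173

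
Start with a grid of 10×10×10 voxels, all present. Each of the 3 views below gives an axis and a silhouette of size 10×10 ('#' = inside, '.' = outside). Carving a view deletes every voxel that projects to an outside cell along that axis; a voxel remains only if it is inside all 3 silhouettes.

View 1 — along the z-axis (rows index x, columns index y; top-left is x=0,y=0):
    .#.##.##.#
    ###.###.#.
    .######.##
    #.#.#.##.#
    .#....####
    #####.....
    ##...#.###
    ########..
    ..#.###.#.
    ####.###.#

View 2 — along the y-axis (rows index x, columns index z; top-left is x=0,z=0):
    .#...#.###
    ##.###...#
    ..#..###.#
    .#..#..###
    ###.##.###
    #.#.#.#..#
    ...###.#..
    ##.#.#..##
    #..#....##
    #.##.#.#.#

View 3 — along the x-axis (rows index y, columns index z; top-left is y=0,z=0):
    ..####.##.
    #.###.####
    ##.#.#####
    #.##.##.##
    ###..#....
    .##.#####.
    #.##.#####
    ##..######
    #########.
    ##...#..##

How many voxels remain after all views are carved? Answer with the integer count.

full grid |V| = 1000
V1 z: intersect with XY mask (64 set) -- 640 left
V2 y: intersect with XZ mask (54 set) -- 347 left
V3 x: intersect with YZ mask (70 set) -- 243 left

|visual hull| = 243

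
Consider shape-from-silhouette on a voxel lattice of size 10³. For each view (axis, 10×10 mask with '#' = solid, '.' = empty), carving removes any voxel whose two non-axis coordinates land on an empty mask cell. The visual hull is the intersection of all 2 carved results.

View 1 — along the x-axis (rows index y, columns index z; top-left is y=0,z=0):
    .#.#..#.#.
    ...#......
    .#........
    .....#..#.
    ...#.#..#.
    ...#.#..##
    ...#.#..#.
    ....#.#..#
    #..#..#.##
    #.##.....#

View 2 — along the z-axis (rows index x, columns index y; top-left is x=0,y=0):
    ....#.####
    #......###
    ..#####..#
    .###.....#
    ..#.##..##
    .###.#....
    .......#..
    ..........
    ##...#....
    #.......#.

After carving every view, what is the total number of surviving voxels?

full grid |V| = 1000
  1. axis=0 (YZ plane), |mask|=30  ⇒  voxels=300
  2. axis=2 (XY plane), |mask|=34  ⇒  voxels=105

105 voxels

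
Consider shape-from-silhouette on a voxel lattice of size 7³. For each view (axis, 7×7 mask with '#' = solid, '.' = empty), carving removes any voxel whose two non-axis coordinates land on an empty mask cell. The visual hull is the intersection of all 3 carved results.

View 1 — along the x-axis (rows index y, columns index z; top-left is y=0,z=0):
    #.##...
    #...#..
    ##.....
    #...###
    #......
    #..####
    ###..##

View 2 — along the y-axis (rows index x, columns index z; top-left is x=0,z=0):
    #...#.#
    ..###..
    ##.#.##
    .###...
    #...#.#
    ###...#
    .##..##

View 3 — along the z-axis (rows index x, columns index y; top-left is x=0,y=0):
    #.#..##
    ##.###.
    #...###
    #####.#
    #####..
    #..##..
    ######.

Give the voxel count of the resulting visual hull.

initial block: 7^3 = 343
carve view 1 (along x, YZ-mask fill 22/49): 154 voxels remain
carve view 2 (along y, XZ-mask fill 25/49): 80 voxels remain
carve view 3 (along z, XY-mask fill 33/49): 48 voxels remain

voxel count = 48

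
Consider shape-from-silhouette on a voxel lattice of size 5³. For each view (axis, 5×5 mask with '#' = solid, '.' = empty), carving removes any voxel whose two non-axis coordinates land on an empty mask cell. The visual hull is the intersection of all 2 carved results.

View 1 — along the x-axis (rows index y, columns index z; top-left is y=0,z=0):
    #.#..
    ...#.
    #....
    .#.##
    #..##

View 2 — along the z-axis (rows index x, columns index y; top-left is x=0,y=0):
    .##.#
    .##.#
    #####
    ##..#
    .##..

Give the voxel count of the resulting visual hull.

28 voxels

before carving: 125 voxels (5×5×5)
after view 1 [x-axis, 10 of 25 cells solid] → remaining = 50
after view 2 [z-axis, 16 of 25 cells solid] → remaining = 28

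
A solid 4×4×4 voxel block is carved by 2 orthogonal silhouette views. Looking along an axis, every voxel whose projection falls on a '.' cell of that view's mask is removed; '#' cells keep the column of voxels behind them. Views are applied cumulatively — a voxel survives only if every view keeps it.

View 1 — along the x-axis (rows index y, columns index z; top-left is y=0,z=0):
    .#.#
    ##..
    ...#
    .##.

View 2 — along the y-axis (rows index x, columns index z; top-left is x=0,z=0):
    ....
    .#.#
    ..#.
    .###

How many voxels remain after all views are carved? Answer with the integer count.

full grid |V| = 64
  1. axis=0 (YZ plane), |mask|=7  ⇒  voxels=28
  2. axis=1 (XZ plane), |mask|=6  ⇒  voxels=12

12 voxels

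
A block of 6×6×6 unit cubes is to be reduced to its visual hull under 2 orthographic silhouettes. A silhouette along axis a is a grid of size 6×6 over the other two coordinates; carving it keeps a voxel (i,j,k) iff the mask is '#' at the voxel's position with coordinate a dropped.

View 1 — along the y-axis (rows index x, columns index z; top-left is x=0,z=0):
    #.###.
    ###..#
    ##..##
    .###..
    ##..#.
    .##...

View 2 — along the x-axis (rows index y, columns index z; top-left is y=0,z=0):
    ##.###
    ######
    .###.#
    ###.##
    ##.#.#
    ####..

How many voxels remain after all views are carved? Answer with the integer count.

remaining voxels: 95

start: 6×6×6 = 216 voxels
V1 y: intersect with XZ mask (20 set) -- 120 left
V2 x: intersect with YZ mask (28 set) -- 95 left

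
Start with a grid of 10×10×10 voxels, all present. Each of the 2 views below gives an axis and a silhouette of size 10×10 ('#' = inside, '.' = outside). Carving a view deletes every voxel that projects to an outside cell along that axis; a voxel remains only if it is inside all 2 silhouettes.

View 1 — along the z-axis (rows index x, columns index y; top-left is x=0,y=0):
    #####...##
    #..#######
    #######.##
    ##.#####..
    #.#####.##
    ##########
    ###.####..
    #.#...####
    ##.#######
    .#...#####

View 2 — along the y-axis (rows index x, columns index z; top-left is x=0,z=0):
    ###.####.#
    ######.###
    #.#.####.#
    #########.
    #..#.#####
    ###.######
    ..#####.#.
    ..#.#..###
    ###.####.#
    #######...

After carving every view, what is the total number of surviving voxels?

voxel count = 586

start: 10×10×10 = 1000 voxels
step 1: project along z, AND mask (77/100) → |grid| = 770
step 2: project along y, AND mask (75/100) → |grid| = 586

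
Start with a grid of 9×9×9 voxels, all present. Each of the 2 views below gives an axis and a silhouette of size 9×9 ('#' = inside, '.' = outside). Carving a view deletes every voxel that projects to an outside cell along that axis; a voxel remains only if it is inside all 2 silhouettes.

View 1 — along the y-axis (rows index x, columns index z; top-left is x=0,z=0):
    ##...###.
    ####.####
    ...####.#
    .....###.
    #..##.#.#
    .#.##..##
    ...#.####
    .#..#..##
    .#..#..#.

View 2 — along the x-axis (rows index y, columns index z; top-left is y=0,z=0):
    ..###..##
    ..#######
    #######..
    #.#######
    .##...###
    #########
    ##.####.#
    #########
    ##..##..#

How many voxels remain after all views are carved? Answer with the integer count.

remaining voxels: 297

before carving: 729 voxels (9×9×9)
V1 y: intersect with XZ mask (43 set) -- 387 left
V2 x: intersect with YZ mask (62 set) -- 297 left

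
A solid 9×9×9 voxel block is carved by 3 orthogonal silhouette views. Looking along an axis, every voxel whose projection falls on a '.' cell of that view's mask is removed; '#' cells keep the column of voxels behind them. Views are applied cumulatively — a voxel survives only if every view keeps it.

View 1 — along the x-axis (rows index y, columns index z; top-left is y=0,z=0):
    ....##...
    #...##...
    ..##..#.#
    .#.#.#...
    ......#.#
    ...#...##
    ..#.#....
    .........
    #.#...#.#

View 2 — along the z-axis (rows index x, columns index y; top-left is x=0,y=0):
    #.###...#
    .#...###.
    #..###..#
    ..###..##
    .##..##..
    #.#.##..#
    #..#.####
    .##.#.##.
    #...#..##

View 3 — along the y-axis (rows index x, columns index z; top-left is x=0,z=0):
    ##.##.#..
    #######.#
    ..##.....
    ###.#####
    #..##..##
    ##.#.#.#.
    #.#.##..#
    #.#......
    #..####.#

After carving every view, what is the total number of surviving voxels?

|visual hull| = 61

start: 9×9×9 = 729 voxels
[1] x-view keeps 23 columns → grid now 207
[2] z-view keeps 43 columns → grid now 110
[3] y-view keeps 46 columns → grid now 61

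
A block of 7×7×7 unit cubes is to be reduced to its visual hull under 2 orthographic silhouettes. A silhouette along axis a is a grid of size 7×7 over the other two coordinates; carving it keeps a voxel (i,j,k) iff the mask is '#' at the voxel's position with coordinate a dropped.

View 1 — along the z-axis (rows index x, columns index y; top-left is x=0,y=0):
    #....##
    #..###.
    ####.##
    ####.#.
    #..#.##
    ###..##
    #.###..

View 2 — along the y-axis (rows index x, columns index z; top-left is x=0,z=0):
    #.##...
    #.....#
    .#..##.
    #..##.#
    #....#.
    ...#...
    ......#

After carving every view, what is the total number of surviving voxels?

voxel count = 72

full grid |V| = 343
  1. axis=2 (XY plane), |mask|=31  ⇒  voxels=217
  2. axis=1 (XZ plane), |mask|=16  ⇒  voxels=72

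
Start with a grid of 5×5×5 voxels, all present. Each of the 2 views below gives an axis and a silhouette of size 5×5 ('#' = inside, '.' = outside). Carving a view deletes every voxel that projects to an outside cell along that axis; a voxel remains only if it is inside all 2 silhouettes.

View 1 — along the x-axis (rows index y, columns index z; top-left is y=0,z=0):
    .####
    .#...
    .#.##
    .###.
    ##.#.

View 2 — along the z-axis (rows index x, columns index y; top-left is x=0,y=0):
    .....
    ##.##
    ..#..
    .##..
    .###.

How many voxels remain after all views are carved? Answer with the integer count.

full grid |V| = 125
carve view 1 (along x, YZ-mask fill 14/25): 70 voxels remain
carve view 2 (along z, XY-mask fill 10/25): 25 voxels remain

|visual hull| = 25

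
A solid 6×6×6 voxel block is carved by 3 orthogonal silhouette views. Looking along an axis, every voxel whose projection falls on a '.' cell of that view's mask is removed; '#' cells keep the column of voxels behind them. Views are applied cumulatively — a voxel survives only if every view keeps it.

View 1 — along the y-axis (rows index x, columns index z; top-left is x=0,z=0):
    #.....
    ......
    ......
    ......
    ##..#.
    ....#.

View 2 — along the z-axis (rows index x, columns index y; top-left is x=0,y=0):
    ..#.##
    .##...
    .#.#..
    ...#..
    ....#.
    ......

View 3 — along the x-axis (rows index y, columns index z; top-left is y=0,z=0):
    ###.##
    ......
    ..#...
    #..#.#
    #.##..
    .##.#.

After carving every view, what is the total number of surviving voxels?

2 voxels

before carving: 216 voxels (6×6×6)
carve view 1 (along y, XZ-mask fill 5/36): 30 voxels remain
carve view 2 (along z, XY-mask fill 9/36): 6 voxels remain
carve view 3 (along x, YZ-mask fill 15/36): 2 voxels remain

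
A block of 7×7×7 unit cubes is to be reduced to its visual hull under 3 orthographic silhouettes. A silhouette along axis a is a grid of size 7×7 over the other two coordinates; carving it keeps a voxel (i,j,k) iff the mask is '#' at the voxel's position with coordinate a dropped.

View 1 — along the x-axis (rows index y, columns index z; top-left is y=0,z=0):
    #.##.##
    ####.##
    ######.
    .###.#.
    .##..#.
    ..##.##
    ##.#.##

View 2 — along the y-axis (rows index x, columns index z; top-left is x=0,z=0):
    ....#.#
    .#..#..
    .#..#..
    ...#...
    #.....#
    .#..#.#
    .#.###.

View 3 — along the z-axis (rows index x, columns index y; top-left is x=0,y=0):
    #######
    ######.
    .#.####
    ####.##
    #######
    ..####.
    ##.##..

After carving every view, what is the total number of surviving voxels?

initial block: 7^3 = 343
[1] x-view keeps 33 columns → grid now 231
[2] y-view keeps 16 columns → grid now 60
[3] z-view keeps 39 columns → grid now 43

|visual hull| = 43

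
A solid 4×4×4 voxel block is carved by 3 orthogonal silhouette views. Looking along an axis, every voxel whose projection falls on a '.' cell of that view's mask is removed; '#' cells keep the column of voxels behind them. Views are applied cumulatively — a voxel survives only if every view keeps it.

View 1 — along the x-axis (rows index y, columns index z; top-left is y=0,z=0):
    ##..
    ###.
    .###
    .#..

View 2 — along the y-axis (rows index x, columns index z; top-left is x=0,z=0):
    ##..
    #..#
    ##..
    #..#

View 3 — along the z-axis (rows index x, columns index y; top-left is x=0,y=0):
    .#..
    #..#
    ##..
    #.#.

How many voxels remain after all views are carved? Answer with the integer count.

voxel count = 9

before carving: 64 voxels (4×4×4)
step 1: project along x, AND mask (9/16) → |grid| = 36
step 2: project along y, AND mask (8/16) → |grid| = 18
step 3: project along z, AND mask (7/16) → |grid| = 9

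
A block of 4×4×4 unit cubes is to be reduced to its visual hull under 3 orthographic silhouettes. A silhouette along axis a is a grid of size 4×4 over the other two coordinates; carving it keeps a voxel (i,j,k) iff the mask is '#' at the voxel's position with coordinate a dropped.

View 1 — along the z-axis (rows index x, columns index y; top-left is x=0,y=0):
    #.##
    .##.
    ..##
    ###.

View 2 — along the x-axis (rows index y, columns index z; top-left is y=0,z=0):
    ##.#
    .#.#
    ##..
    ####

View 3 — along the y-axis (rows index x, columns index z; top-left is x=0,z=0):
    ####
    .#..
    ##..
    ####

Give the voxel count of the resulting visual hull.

|visual hull| = 22

start: 4×4×4 = 64 voxels
V1 z: intersect with XY mask (10 set) -- 40 left
V2 x: intersect with YZ mask (11 set) -- 26 left
V3 y: intersect with XZ mask (11 set) -- 22 left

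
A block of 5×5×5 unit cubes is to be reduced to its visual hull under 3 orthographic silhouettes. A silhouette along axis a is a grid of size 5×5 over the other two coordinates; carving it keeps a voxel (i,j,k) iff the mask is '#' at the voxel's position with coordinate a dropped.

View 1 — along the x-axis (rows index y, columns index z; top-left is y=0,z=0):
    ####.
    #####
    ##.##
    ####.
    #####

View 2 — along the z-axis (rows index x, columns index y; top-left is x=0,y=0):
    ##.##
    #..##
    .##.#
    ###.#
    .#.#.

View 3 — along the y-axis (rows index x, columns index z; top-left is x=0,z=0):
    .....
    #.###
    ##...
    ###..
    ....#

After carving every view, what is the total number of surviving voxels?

|visual hull| = 28

before carving: 125 voxels (5×5×5)
V1 x: intersect with YZ mask (22 set) -- 110 left
V2 z: intersect with XY mask (16 set) -- 72 left
V3 y: intersect with XZ mask (10 set) -- 28 left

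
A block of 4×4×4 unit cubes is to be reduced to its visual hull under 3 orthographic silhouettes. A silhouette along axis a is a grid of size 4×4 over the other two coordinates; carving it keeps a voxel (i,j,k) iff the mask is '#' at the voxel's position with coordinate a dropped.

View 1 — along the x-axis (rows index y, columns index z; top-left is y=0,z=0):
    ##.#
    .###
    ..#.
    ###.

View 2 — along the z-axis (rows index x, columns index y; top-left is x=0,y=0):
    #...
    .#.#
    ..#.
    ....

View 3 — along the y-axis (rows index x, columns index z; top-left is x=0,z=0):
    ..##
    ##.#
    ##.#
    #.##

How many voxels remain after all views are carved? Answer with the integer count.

initial block: 4^3 = 64
V1 x: intersect with YZ mask (10 set) -- 40 left
V2 z: intersect with XY mask (4 set) -- 10 left
V3 y: intersect with XZ mask (11 set) -- 5 left

|visual hull| = 5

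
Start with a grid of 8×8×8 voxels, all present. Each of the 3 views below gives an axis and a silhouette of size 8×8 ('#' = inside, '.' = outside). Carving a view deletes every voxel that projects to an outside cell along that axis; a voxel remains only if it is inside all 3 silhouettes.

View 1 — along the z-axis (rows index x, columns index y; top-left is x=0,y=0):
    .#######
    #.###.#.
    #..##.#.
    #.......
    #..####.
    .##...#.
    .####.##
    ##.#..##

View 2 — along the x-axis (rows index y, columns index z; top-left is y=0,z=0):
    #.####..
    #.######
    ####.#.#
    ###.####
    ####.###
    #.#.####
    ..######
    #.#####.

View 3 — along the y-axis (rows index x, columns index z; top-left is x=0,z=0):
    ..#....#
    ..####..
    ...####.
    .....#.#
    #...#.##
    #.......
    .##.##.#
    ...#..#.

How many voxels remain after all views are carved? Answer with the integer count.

initial block: 8^3 = 512
V1 z: intersect with XY mask (36 set) -- 288 left
V2 x: intersect with YZ mask (50 set) -- 226 left
V3 y: intersect with XZ mask (24 set) -- 94 left

|visual hull| = 94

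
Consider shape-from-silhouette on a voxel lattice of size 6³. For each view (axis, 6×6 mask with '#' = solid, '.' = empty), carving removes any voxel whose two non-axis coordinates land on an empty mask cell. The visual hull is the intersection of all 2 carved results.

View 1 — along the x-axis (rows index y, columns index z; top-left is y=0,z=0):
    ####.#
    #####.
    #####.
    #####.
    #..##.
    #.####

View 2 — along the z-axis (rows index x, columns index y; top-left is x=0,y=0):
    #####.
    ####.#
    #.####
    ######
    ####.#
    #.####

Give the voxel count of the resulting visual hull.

remaining voxels: 147

full grid |V| = 216
[1] x-view keeps 28 columns → grid now 168
[2] z-view keeps 31 columns → grid now 147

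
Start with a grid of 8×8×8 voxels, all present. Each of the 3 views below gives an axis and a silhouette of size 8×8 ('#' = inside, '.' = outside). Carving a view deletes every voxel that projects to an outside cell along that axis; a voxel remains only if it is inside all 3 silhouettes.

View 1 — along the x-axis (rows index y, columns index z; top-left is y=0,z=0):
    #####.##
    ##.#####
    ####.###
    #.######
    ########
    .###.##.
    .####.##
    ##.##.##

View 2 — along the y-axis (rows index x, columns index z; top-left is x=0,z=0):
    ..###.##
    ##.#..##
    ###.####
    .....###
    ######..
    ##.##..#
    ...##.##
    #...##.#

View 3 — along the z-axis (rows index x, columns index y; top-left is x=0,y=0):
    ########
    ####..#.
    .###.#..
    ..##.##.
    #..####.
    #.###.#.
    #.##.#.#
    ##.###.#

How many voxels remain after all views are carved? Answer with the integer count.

start: 8×8×8 = 512 voxels
step 1: project along x, AND mask (53/64) → |grid| = 424
step 2: project along y, AND mask (39/64) → |grid| = 261
step 3: project along z, AND mask (42/64) → |grid| = 172

voxel count = 172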